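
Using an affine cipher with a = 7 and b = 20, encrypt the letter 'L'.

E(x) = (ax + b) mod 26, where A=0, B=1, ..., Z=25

Step 1: Convert 'L' to number: x = 11.
Step 2: E(11) = (7 * 11 + 20) mod 26 = 97 mod 26 = 19.
Step 3: Convert 19 back to letter: T.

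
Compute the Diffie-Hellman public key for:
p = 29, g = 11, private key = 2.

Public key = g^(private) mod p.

Step 1: A = g^a mod p = 11^2 mod 29.
  11^1 mod 29 = 11
  11^2 mod 29 = (11 * 11) mod 29 = 5
Result: A = 5.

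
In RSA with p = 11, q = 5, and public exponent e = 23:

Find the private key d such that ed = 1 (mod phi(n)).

Step 1: n = 11 * 5 = 55.
Step 2: phi(n) = 10 * 4 = 40.
Step 3: Find d such that 23 * d = 1 (mod 40).
Step 4: d = 23^(-1) mod 40 = 7.
Verification: 23 * 7 = 161 = 4 * 40 + 1.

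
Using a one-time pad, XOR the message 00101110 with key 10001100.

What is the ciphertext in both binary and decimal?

Step 1: Write out the XOR operation bit by bit:
  Message: 00101110
  Key:     10001100
  XOR:     10100010
Step 2: Convert to decimal: 10100010 = 162.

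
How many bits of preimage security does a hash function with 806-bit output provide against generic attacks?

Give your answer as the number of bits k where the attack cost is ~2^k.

Step 1: The hash has a 806-bit output.
Step 2: Preimage resistance means: given a digest h(x), it should be infeasible to find any input that hashes to it.
With a 806-bit output there are 2^806 possible digests, so a generic brute-force preimage search costs about 2^806 evaluations.
Step 3: Security level = 806 bits.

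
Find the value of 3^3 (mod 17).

Step 1: Compute 3^3 mod 17 step by step, reducing modulo 17 at each step.
  3^1 mod 17 = 3
  3^2 mod 17 = (3 * 3) mod 17 = 9
  3^3 mod 17 = (9 * 3) mod 17 = 10
Step 2: Result = 10.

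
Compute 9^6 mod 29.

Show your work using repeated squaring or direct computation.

Step 1: Compute 9^6 mod 29 step by step, reducing modulo 29 at each step.
  9^1 mod 29 = 9
  9^2 mod 29 = (9 * 9) mod 29 = 23
  9^3 mod 29 = (23 * 9) mod 29 = 4
  9^4 mod 29 = (4 * 9) mod 29 = 7
  9^5 mod 29 = (7 * 9) mod 29 = 5
  9^6 mod 29 = (5 * 9) mod 29 = 16
Step 2: Result = 16.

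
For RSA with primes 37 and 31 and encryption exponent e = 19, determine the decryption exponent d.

Step 1: n = 37 * 31 = 1147.
Step 2: phi(n) = 36 * 30 = 1080.
Step 3: Find d such that 19 * d = 1 (mod 1080).
Step 4: d = 19^(-1) mod 1080 = 739.
Verification: 19 * 739 = 14041 = 13 * 1080 + 1.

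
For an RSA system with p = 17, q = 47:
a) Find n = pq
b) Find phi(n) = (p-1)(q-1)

Step 1: n = p * q = 17 * 47 = 799.
Step 2: phi(n) = (p-1)(q-1) = 16 * 46 = 736.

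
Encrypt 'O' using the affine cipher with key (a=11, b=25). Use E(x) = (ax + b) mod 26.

Step 1: Convert 'O' to number: x = 14.
Step 2: E(14) = (11 * 14 + 25) mod 26 = 179 mod 26 = 23.
Step 3: Convert 23 back to letter: X.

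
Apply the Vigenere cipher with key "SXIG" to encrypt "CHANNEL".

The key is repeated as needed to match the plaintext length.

Step 1: Repeat key to match plaintext length:
  Plaintext: CHANNEL
  Key:       SXIGSXI
Step 2: Encrypt each letter:
  C(2) + S(18) = (2+18) mod 26 = 20 = U
  H(7) + X(23) = (7+23) mod 26 = 4 = E
  A(0) + I(8) = (0+8) mod 26 = 8 = I
  N(13) + G(6) = (13+6) mod 26 = 19 = T
  N(13) + S(18) = (13+18) mod 26 = 5 = F
  E(4) + X(23) = (4+23) mod 26 = 1 = B
  L(11) + I(8) = (11+8) mod 26 = 19 = T
Ciphertext: UEITFBT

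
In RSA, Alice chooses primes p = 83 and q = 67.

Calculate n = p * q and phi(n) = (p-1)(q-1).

Step 1: n = p * q = 83 * 67 = 5561.
Step 2: phi(n) = (p-1)(q-1) = 82 * 66 = 5412.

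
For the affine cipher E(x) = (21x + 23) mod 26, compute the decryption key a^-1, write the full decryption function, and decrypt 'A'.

Step 1: Find a^-1, the modular inverse of 21 mod 26.
Step 2: We need 21 * a^-1 = 1 (mod 26).
Step 3: 21 * 5 = 105 = 4 * 26 + 1, so a^-1 = 5.
Step 4: D(y) = 5(y - 23) mod 26.
Step 5: Apply to 'A' (y = 0): D(0) = 5 * (0 - 23) mod 26 = 5 * -23 mod 26 = 15 -> 'P'.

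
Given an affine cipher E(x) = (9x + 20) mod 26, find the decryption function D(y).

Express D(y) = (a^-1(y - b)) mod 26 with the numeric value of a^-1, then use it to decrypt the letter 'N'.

Step 1: Find a^-1, the modular inverse of 9 mod 26.
Step 2: We need 9 * a^-1 = 1 (mod 26).
Step 3: 9 * 3 = 27 = 1 * 26 + 1, so a^-1 = 3.
Step 4: D(y) = 3(y - 20) mod 26.
Step 5: Apply to 'N' (y = 13): D(13) = 3 * (13 - 20) mod 26 = 3 * -7 mod 26 = 5 -> 'F'.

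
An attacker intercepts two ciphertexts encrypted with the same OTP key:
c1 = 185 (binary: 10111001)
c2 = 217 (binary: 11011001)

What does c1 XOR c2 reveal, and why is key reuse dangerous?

Step 1: c1 XOR c2 = (m1 XOR k) XOR (m2 XOR k).
Step 2: By XOR associativity/commutativity: = m1 XOR m2 XOR k XOR k = m1 XOR m2.
Step 3: 10111001 XOR 11011001 = 01100000 = 96.
Step 4: The key cancels out! An attacker learns m1 XOR m2 = 96, revealing the relationship between plaintexts.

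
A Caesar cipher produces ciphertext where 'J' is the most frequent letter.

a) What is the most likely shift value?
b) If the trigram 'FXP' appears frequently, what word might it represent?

Step 1: In English, 'E' is the most frequent letter (12.7%).
Step 2: The most frequent ciphertext letter is 'J' (position 9).
Step 3: Shift = (9 - 4) mod 26 = 5.
Step 4: Decrypt 'FXP' by shifting back 5:
  F -> A
  X -> S
  P -> K
Step 5: 'FXP' decrypts to 'ASK'.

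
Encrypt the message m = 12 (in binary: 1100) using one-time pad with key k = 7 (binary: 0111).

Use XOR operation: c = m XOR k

Step 1: Write out the XOR operation bit by bit:
  Message: 1100
  Key:     0111
  XOR:     1011
Step 2: Convert to decimal: 1011 = 11.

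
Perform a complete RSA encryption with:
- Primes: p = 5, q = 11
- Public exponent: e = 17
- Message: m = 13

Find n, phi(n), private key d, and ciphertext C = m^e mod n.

Step 1: n = 5 * 11 = 55.
Step 2: phi(n) = (5-1)(11-1) = 4 * 10 = 40.
Step 3: Find d = 17^(-1) mod 40 = 33.
  Verify: 17 * 33 = 561 = 1 (mod 40).
Step 4: C = 13^17 mod 55 = 18.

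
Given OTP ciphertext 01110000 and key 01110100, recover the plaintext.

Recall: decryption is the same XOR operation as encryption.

Step 1: XOR ciphertext with key:
  Ciphertext: 01110000
  Key:        01110100
  XOR:        00000100
Step 2: Plaintext = 00000100 = 4 in decimal.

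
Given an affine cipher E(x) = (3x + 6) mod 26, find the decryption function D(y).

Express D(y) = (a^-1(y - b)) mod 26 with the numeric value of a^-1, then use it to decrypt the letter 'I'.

Step 1: Find a^-1, the modular inverse of 3 mod 26.
Step 2: We need 3 * a^-1 = 1 (mod 26).
Step 3: 3 * 9 = 27 = 1 * 26 + 1, so a^-1 = 9.
Step 4: D(y) = 9(y - 6) mod 26.
Step 5: Apply to 'I' (y = 8): D(8) = 9 * (8 - 6) mod 26 = 9 * 2 mod 26 = 18 -> 'S'.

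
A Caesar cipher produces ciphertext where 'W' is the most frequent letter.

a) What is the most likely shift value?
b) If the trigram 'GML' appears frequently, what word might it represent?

Step 1: In English, 'E' is the most frequent letter (12.7%).
Step 2: The most frequent ciphertext letter is 'W' (position 22).
Step 3: Shift = (22 - 4) mod 26 = 18.
Step 4: Decrypt 'GML' by shifting back 18:
  G -> O
  M -> U
  L -> T
Step 5: 'GML' decrypts to 'OUT'.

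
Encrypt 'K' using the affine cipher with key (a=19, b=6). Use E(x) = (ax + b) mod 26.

Step 1: Convert 'K' to number: x = 10.
Step 2: E(10) = (19 * 10 + 6) mod 26 = 196 mod 26 = 14.
Step 3: Convert 14 back to letter: O.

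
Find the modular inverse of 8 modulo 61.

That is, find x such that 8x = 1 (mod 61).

Step 1: We need x such that 8 * x = 1 (mod 61).
Step 2: Using the extended Euclidean algorithm or trial:
  8 * 23 = 184 = 3 * 61 + 1.
Step 3: Since 184 mod 61 = 1, the inverse is x = 23.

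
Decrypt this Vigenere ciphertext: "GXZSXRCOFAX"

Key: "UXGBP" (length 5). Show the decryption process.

Step 1: Key 'UXGBP' has length 5. Extended key: UXGBPUXGBPU
Step 2: Decrypt each position:
  G(6) - U(20) = 12 = M
  X(23) - X(23) = 0 = A
  Z(25) - G(6) = 19 = T
  S(18) - B(1) = 17 = R
  X(23) - P(15) = 8 = I
  R(17) - U(20) = 23 = X
  C(2) - X(23) = 5 = F
  O(14) - G(6) = 8 = I
  F(5) - B(1) = 4 = E
  A(0) - P(15) = 11 = L
  X(23) - U(20) = 3 = D
Plaintext: MATRIXFIELD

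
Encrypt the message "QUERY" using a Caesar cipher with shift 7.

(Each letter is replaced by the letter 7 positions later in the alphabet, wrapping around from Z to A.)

Step 1: For each letter, shift forward by 7 positions (mod 26).
  Q (position 16) -> position (16+7) mod 26 = 23 -> X
  U (position 20) -> position (20+7) mod 26 = 1 -> B
  E (position 4) -> position (4+7) mod 26 = 11 -> L
  R (position 17) -> position (17+7) mod 26 = 24 -> Y
  Y (position 24) -> position (24+7) mod 26 = 5 -> F
Result: XBLYF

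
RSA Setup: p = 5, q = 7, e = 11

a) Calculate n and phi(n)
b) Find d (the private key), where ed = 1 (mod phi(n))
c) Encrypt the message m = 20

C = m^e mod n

Step 1: n = 5 * 7 = 35.
Step 2: phi(n) = (5-1)(7-1) = 4 * 6 = 24.
Step 3: Find d = 11^(-1) mod 24 = 11.
  Verify: 11 * 11 = 121 = 1 (mod 24).
Step 4: C = 20^11 mod 35 = 20.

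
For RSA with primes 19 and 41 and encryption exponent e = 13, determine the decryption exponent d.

Step 1: n = 19 * 41 = 779.
Step 2: phi(n) = 18 * 40 = 720.
Step 3: Find d such that 13 * d = 1 (mod 720).
Step 4: d = 13^(-1) mod 720 = 277.
Verification: 13 * 277 = 3601 = 5 * 720 + 1.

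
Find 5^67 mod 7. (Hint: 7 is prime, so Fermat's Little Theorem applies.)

Step 1: Since 7 is prime, by Fermat's Little Theorem: 5^6 = 1 (mod 7).
Step 2: Reduce exponent: 67 mod 6 = 1.
Step 3: So 5^67 = 5^1 (mod 7).
Step 4: 5^1 mod 7 = 5.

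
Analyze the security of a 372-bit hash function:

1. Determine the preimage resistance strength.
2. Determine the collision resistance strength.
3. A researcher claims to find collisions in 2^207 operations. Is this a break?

Step 1: Preimage resistance requires brute-force of 2^372 operations.
Step 2: Collision resistance (birthday bound) = 2^(372/2) = 2^186.
Step 3: The claimed attack costs 2^207 operations.
Step 4: Since 2^207 >= 2^186, the claimed attack is no faster than the generic birthday attack, so this does not break collision resistance.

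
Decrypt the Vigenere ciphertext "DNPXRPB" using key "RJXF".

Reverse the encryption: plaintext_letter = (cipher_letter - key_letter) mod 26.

Step 1: Extend key: RJXFRJX
Step 2: Decrypt each letter (c - k) mod 26:
  D(3) - R(17) = (3-17) mod 26 = 12 = M
  N(13) - J(9) = (13-9) mod 26 = 4 = E
  P(15) - X(23) = (15-23) mod 26 = 18 = S
  X(23) - F(5) = (23-5) mod 26 = 18 = S
  R(17) - R(17) = (17-17) mod 26 = 0 = A
  P(15) - J(9) = (15-9) mod 26 = 6 = G
  B(1) - X(23) = (1-23) mod 26 = 4 = E
Plaintext: MESSAGE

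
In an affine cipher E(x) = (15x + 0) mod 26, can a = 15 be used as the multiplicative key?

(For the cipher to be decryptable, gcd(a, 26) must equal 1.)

Step 1: Compute gcd(15, 26).
Step 2: gcd(15, 26) = 1.
Since gcd = 1, 15 is coprime with 26, so it is a valid key.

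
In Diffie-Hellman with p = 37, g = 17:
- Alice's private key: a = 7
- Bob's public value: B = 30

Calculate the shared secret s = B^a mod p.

Step 1: s = B^a mod p = 30^7 mod 37.
  30^1 mod 37 = 30
  30^2 mod 37 = (30 * 30) mod 37 = 12
  30^3 mod 37 = (12 * 30) mod 37 = 27
  30^4 mod 37 = (27 * 30) mod 37 = 33
  30^5 mod 37 = (33 * 30) mod 37 = 28
  30^6 mod 37 = (28 * 30) mod 37 = 26
  30^7 mod 37 = (26 * 30) mod 37 = 3
Result: shared secret = 3.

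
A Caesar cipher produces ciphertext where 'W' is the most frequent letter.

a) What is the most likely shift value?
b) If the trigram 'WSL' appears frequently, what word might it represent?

Step 1: In English, 'E' is the most frequent letter (12.7%).
Step 2: The most frequent ciphertext letter is 'W' (position 22).
Step 3: Shift = (22 - 4) mod 26 = 18.
Step 4: Decrypt 'WSL' by shifting back 18:
  W -> E
  S -> A
  L -> T
Step 5: 'WSL' decrypts to 'EAT'.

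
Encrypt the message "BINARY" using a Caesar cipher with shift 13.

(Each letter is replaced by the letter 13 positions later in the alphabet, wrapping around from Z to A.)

Step 1: For each letter, shift forward by 13 positions (mod 26).
  B (position 1) -> position (1+13) mod 26 = 14 -> O
  I (position 8) -> position (8+13) mod 26 = 21 -> V
  N (position 13) -> position (13+13) mod 26 = 0 -> A
  A (position 0) -> position (0+13) mod 26 = 13 -> N
  R (position 17) -> position (17+13) mod 26 = 4 -> E
  Y (position 24) -> position (24+13) mod 26 = 11 -> L
Result: OVANEL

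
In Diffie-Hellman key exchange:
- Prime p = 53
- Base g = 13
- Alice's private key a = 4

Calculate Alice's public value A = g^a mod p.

Step 1: A = g^a mod p = 13^4 mod 53.
  13^1 mod 53 = 13
  13^2 mod 53 = (13 * 13) mod 53 = 10
  13^3 mod 53 = (10 * 13) mod 53 = 24
  13^4 mod 53 = (24 * 13) mod 53 = 47
Result: A = 47.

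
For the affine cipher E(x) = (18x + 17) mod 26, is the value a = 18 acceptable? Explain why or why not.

Step 1: Compute gcd(18, 26).
Step 2: gcd(18, 26) = 2.
Since gcd = 2 != 1, 18 shares a common factor with 26, so it cannot be used.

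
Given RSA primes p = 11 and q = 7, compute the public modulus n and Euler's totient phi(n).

Step 1: n = p * q = 11 * 7 = 77.
Step 2: phi(n) = (p-1)(q-1) = 10 * 6 = 60.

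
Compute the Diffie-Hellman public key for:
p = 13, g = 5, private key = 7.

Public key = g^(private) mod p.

Step 1: A = g^a mod p = 5^7 mod 13.
  5^1 mod 13 = 5
  5^2 mod 13 = (5 * 5) mod 13 = 12
  5^3 mod 13 = (12 * 5) mod 13 = 8
  5^4 mod 13 = (8 * 5) mod 13 = 1
  5^5 mod 13 = (1 * 5) mod 13 = 5
  5^6 mod 13 = (5 * 5) mod 13 = 12
  5^7 mod 13 = (12 * 5) mod 13 = 8
Result: A = 8.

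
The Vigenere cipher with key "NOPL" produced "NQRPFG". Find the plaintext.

Step 1: Extend key: NOPLNO
Step 2: Decrypt each letter (c - k) mod 26:
  N(13) - N(13) = (13-13) mod 26 = 0 = A
  Q(16) - O(14) = (16-14) mod 26 = 2 = C
  R(17) - P(15) = (17-15) mod 26 = 2 = C
  P(15) - L(11) = (15-11) mod 26 = 4 = E
  F(5) - N(13) = (5-13) mod 26 = 18 = S
  G(6) - O(14) = (6-14) mod 26 = 18 = S
Plaintext: ACCESS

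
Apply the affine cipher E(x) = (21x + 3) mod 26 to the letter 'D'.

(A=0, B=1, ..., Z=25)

Step 1: Convert 'D' to number: x = 3.
Step 2: E(3) = (21 * 3 + 3) mod 26 = 66 mod 26 = 14.
Step 3: Convert 14 back to letter: O.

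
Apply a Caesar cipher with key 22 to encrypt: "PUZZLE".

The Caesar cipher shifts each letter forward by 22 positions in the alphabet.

Step 1: For each letter, shift forward by 22 positions (mod 26).
  P (position 15) -> position (15+22) mod 26 = 11 -> L
  U (position 20) -> position (20+22) mod 26 = 16 -> Q
  Z (position 25) -> position (25+22) mod 26 = 21 -> V
  Z (position 25) -> position (25+22) mod 26 = 21 -> V
  L (position 11) -> position (11+22) mod 26 = 7 -> H
  E (position 4) -> position (4+22) mod 26 = 0 -> A
Result: LQVVHA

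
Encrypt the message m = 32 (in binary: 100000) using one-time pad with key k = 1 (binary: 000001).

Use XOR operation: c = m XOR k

Step 1: Write out the XOR operation bit by bit:
  Message: 100000
  Key:     000001
  XOR:     100001
Step 2: Convert to decimal: 100001 = 33.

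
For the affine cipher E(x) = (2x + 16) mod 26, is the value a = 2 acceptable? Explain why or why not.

Step 1: Compute gcd(2, 26).
Step 2: gcd(2, 26) = 2.
Since gcd = 2 != 1, 2 shares a common factor with 26, so it cannot be used.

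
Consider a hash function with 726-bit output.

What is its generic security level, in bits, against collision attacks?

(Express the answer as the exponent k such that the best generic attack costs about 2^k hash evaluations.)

Step 1: The hash has a 726-bit output.
Step 2: Collision resistance means it should be infeasible to find any x != y with h(x) = h(y).
By the birthday bound, a generic collision search succeeds after about sqrt(2^726) = 2^(726/2) = 2^363 evaluations.
Step 3: Security level = 363 bits.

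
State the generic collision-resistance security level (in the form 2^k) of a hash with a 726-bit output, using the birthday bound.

Step 1: The birthday paradox gives collision probability ~50% after sqrt(2^n) = 2^(n/2) hashes.
Step 2: For 726-bit output: 2^(726/2) = 2^363.
Step 3: Approximately 2^363 hash computations needed.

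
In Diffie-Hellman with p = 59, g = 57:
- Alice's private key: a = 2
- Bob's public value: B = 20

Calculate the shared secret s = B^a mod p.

Step 1: s = B^a mod p = 20^2 mod 59.
  20^1 mod 59 = 20
  20^2 mod 59 = (20 * 20) mod 59 = 46
Result: shared secret = 46.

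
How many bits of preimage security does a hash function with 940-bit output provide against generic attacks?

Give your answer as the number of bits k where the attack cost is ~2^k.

Step 1: The hash has a 940-bit output.
Step 2: Preimage resistance means: given a digest h(x), it should be infeasible to find any input that hashes to it.
With a 940-bit output there are 2^940 possible digests, so a generic brute-force preimage search costs about 2^940 evaluations.
Step 3: Security level = 940 bits.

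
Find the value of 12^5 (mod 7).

Step 1: Compute 12^5 mod 7 step by step, reducing modulo 7 at each step.
  12^1 mod 7 = 5
  12^2 mod 7 = (5 * 12) mod 7 = 4
  12^3 mod 7 = (4 * 12) mod 7 = 6
  12^4 mod 7 = (6 * 12) mod 7 = 2
  12^5 mod 7 = (2 * 12) mod 7 = 3
Step 2: Result = 3.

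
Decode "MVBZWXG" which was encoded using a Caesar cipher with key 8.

Step 1: Reverse the shift by subtracting 8 from each letter position.
  M (position 12) -> position (12-8) mod 26 = 4 -> E
  V (position 21) -> position (21-8) mod 26 = 13 -> N
  B (position 1) -> position (1-8) mod 26 = 19 -> T
  Z (position 25) -> position (25-8) mod 26 = 17 -> R
  W (position 22) -> position (22-8) mod 26 = 14 -> O
  X (position 23) -> position (23-8) mod 26 = 15 -> P
  G (position 6) -> position (6-8) mod 26 = 24 -> Y
Decrypted message: ENTROPY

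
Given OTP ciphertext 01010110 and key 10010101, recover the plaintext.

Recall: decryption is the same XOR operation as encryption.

Step 1: XOR ciphertext with key:
  Ciphertext: 01010110
  Key:        10010101
  XOR:        11000011
Step 2: Plaintext = 11000011 = 195 in decimal.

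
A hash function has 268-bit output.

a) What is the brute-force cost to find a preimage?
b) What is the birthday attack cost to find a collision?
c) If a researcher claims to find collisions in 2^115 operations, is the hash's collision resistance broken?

Step 1: Preimage resistance requires brute-force of 2^268 operations.
Step 2: Collision resistance (birthday bound) = 2^(268/2) = 2^134.
Step 3: The claimed attack costs 2^115 operations.
Step 4: Since 2^115 < 2^134, the claimed attack beats the generic birthday bound, so collision resistance is broken.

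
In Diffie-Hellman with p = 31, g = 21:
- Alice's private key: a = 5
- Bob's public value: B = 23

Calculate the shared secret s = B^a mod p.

Step 1: s = B^a mod p = 23^5 mod 31.
  23^1 mod 31 = 23
  23^2 mod 31 = (23 * 23) mod 31 = 2
  23^3 mod 31 = (2 * 23) mod 31 = 15
  23^4 mod 31 = (15 * 23) mod 31 = 4
  23^5 mod 31 = (4 * 23) mod 31 = 30
Result: shared secret = 30.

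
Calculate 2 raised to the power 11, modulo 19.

Step 1: Compute 2^11 mod 19 step by step, reducing modulo 19 at each step.
  2^1 mod 19 = 2
  2^2 mod 19 = (2 * 2) mod 19 = 4
  2^3 mod 19 = (4 * 2) mod 19 = 8
  2^4 mod 19 = (8 * 2) mod 19 = 16
  2^5 mod 19 = (16 * 2) mod 19 = 13
  2^6 mod 19 = (13 * 2) mod 19 = 7
  2^7 mod 19 = (7 * 2) mod 19 = 14
  2^8 mod 19 = (14 * 2) mod 19 = 9
  2^9 mod 19 = (9 * 2) mod 19 = 18
  2^10 mod 19 = (18 * 2) mod 19 = 17
  2^11 mod 19 = (17 * 2) mod 19 = 15
Step 2: Result = 15.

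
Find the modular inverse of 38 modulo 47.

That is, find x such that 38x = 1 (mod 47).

Step 1: We need x such that 38 * x = 1 (mod 47).
Step 2: Using the extended Euclidean algorithm or trial:
  38 * 26 = 988 = 21 * 47 + 1.
Step 3: Since 988 mod 47 = 1, the inverse is x = 26.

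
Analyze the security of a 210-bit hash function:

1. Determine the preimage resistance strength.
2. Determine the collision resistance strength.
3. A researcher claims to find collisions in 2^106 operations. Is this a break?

Step 1: Preimage resistance requires brute-force of 2^210 operations.
Step 2: Collision resistance (birthday bound) = 2^(210/2) = 2^105.
Step 3: The claimed attack costs 2^106 operations.
Step 4: Since 2^106 >= 2^105, the claimed attack is no faster than the generic birthday attack, so this does not break collision resistance.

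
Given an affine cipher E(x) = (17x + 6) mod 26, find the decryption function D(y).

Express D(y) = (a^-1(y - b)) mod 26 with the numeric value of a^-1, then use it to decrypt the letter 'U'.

Step 1: Find a^-1, the modular inverse of 17 mod 26.
Step 2: We need 17 * a^-1 = 1 (mod 26).
Step 3: 17 * 23 = 391 = 15 * 26 + 1, so a^-1 = 23.
Step 4: D(y) = 23(y - 6) mod 26.
Step 5: Apply to 'U' (y = 20): D(20) = 23 * (20 - 6) mod 26 = 23 * 14 mod 26 = 10 -> 'K'.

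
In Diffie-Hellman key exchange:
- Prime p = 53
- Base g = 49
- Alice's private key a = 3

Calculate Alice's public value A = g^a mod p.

Step 1: A = g^a mod p = 49^3 mod 53.
  49^1 mod 53 = 49
  49^2 mod 53 = (49 * 49) mod 53 = 16
  49^3 mod 53 = (16 * 49) mod 53 = 42
Result: A = 42.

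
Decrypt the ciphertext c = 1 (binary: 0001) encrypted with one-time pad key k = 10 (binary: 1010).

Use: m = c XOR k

Step 1: XOR ciphertext with key:
  Ciphertext: 0001
  Key:        1010
  XOR:        1011
Step 2: Plaintext = 1011 = 11 in decimal.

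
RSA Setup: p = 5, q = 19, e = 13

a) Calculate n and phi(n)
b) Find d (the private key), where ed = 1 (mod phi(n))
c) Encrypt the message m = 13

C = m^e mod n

Step 1: n = 5 * 19 = 95.
Step 2: phi(n) = (5-1)(19-1) = 4 * 18 = 72.
Step 3: Find d = 13^(-1) mod 72 = 61.
  Verify: 13 * 61 = 793 = 1 (mod 72).
Step 4: C = 13^13 mod 95 = 53.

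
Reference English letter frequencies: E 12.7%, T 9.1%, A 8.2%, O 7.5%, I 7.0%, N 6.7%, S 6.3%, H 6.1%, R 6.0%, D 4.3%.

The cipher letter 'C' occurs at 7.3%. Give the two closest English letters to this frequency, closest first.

Step 1: Observed frequency of 'C' is 7.3%.
Step 2: Compute distances to each reference frequency and sort:
  O (7.5%): difference = 0.2% <-- BEST
  I (7.0%): difference = 0.3% <-- RUNNER-UP
  N (6.7%): difference = 0.6%
  A (8.2%): difference = 0.9%
  S (6.3%): difference = 1.0%
Step 3: Most likely is 'O' (7.5%, diff 0.2%); second most likely is 'I' (7.0%, diff 0.3%).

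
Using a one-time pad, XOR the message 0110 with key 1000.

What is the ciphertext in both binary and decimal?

Step 1: Write out the XOR operation bit by bit:
  Message: 0110
  Key:     1000
  XOR:     1110
Step 2: Convert to decimal: 1110 = 14.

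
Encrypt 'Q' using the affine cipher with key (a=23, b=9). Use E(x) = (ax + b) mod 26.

Step 1: Convert 'Q' to number: x = 16.
Step 2: E(16) = (23 * 16 + 9) mod 26 = 377 mod 26 = 13.
Step 3: Convert 13 back to letter: N.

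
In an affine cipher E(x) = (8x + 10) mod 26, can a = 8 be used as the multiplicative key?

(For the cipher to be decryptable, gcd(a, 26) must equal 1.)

Step 1: Compute gcd(8, 26).
Step 2: gcd(8, 26) = 2.
Since gcd = 2 != 1, 8 shares a common factor with 26, so it cannot be used.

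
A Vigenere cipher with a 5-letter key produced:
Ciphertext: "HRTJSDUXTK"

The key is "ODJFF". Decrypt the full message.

Step 1: Key 'ODJFF' has length 5. Extended key: ODJFFODJFF
Step 2: Decrypt each position:
  H(7) - O(14) = 19 = T
  R(17) - D(3) = 14 = O
  T(19) - J(9) = 10 = K
  J(9) - F(5) = 4 = E
  S(18) - F(5) = 13 = N
  D(3) - O(14) = 15 = P
  U(20) - D(3) = 17 = R
  X(23) - J(9) = 14 = O
  T(19) - F(5) = 14 = O
  K(10) - F(5) = 5 = F
Plaintext: TOKENPROOF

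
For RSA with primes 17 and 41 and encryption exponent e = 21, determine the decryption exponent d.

Step 1: n = 17 * 41 = 697.
Step 2: phi(n) = 16 * 40 = 640.
Step 3: Find d such that 21 * d = 1 (mod 640).
Step 4: d = 21^(-1) mod 640 = 61.
Verification: 21 * 61 = 1281 = 2 * 640 + 1.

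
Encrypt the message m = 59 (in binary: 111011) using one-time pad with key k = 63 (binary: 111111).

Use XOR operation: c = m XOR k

Step 1: Write out the XOR operation bit by bit:
  Message: 111011
  Key:     111111
  XOR:     000100
Step 2: Convert to decimal: 000100 = 4.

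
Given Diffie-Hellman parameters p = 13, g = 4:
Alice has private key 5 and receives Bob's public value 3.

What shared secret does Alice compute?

Step 1: s = B^a mod p = 3^5 mod 13.
  3^1 mod 13 = 3
  3^2 mod 13 = (3 * 3) mod 13 = 9
  3^3 mod 13 = (9 * 3) mod 13 = 1
  3^4 mod 13 = (1 * 3) mod 13 = 3
  3^5 mod 13 = (3 * 3) mod 13 = 9
Result: shared secret = 9.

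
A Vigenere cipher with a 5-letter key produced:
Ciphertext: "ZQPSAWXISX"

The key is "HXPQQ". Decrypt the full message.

Step 1: Key 'HXPQQ' has length 5. Extended key: HXPQQHXPQQ
Step 2: Decrypt each position:
  Z(25) - H(7) = 18 = S
  Q(16) - X(23) = 19 = T
  P(15) - P(15) = 0 = A
  S(18) - Q(16) = 2 = C
  A(0) - Q(16) = 10 = K
  W(22) - H(7) = 15 = P
  X(23) - X(23) = 0 = A
  I(8) - P(15) = 19 = T
  S(18) - Q(16) = 2 = C
  X(23) - Q(16) = 7 = H
Plaintext: STACKPATCH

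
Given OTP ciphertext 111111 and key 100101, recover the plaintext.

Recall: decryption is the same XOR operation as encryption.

Step 1: XOR ciphertext with key:
  Ciphertext: 111111
  Key:        100101
  XOR:        011010
Step 2: Plaintext = 011010 = 26 in decimal.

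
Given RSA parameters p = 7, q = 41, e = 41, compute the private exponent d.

Step 1: n = 7 * 41 = 287.
Step 2: phi(n) = 6 * 40 = 240.
Step 3: Find d such that 41 * d = 1 (mod 240).
Step 4: d = 41^(-1) mod 240 = 41.
Verification: 41 * 41 = 1681 = 7 * 240 + 1.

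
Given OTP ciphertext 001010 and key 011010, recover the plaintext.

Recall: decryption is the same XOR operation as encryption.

Step 1: XOR ciphertext with key:
  Ciphertext: 001010
  Key:        011010
  XOR:        010000
Step 2: Plaintext = 010000 = 16 in decimal.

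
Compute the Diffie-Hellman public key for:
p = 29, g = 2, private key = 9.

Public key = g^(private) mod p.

Step 1: A = g^a mod p = 2^9 mod 29.
  2^1 mod 29 = 2
  2^2 mod 29 = (2 * 2) mod 29 = 4
  2^3 mod 29 = (4 * 2) mod 29 = 8
  2^4 mod 29 = (8 * 2) mod 29 = 16
  2^5 mod 29 = (16 * 2) mod 29 = 3
  2^6 mod 29 = (3 * 2) mod 29 = 6
  2^7 mod 29 = (6 * 2) mod 29 = 12
  2^8 mod 29 = (12 * 2) mod 29 = 24
  2^9 mod 29 = (24 * 2) mod 29 = 19
Result: A = 19.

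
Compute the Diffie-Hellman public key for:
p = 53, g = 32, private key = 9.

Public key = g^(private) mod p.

Step 1: A = g^a mod p = 32^9 mod 53.
  32^1 mod 53 = 32
  32^2 mod 53 = (32 * 32) mod 53 = 17
  32^3 mod 53 = (17 * 32) mod 53 = 14
  32^4 mod 53 = (14 * 32) mod 53 = 24
  32^5 mod 53 = (24 * 32) mod 53 = 26
  32^6 mod 53 = (26 * 32) mod 53 = 37
  32^7 mod 53 = (37 * 32) mod 53 = 18
  32^8 mod 53 = (18 * 32) mod 53 = 46
  32^9 mod 53 = (46 * 32) mod 53 = 41
Result: A = 41.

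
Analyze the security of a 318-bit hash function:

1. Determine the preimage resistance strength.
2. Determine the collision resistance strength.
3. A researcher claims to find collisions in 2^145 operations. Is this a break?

Step 1: Preimage resistance requires brute-force of 2^318 operations.
Step 2: Collision resistance (birthday bound) = 2^(318/2) = 2^159.
Step 3: The claimed attack costs 2^145 operations.
Step 4: Since 2^145 < 2^159, the claimed attack beats the generic birthday bound, so collision resistance is broken.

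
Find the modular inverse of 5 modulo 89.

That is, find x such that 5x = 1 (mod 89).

Step 1: We need x such that 5 * x = 1 (mod 89).
Step 2: Using the extended Euclidean algorithm or trial:
  5 * 18 = 90 = 1 * 89 + 1.
Step 3: Since 90 mod 89 = 1, the inverse is x = 18.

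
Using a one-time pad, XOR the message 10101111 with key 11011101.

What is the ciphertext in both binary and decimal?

Step 1: Write out the XOR operation bit by bit:
  Message: 10101111
  Key:     11011101
  XOR:     01110010
Step 2: Convert to decimal: 01110010 = 114.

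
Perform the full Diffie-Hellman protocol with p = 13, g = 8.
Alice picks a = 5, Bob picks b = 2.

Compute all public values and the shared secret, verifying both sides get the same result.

Step 1: A = g^a mod p = 8^5 mod 13 = 8.
Step 2: B = g^b mod p = 8^2 mod 13 = 12.
Step 3: Alice computes s = B^a mod p = 12^5 mod 13 = 12.
Step 4: Bob computes s = A^b mod p = 8^2 mod 13 = 12.
Both sides agree: shared secret = 12.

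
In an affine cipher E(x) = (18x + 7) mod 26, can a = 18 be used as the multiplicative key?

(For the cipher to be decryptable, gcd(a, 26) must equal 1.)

Step 1: Compute gcd(18, 26).
Step 2: gcd(18, 26) = 2.
Since gcd = 2 != 1, 18 shares a common factor with 26, so it cannot be used.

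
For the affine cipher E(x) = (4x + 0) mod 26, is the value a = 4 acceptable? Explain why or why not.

Step 1: Compute gcd(4, 26).
Step 2: gcd(4, 26) = 2.
Since gcd = 2 != 1, 4 shares a common factor with 26, so it cannot be used.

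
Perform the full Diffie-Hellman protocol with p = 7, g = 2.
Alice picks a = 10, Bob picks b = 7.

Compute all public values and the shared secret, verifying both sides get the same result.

Step 1: A = g^a mod p = 2^10 mod 7 = 2.
Step 2: B = g^b mod p = 2^7 mod 7 = 2.
Step 3: Alice computes s = B^a mod p = 2^10 mod 7 = 2.
Step 4: Bob computes s = A^b mod p = 2^7 mod 7 = 2.
Both sides agree: shared secret = 2.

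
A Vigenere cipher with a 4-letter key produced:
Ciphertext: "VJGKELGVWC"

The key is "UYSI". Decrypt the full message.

Step 1: Key 'UYSI' has length 4. Extended key: UYSIUYSIUY
Step 2: Decrypt each position:
  V(21) - U(20) = 1 = B
  J(9) - Y(24) = 11 = L
  G(6) - S(18) = 14 = O
  K(10) - I(8) = 2 = C
  E(4) - U(20) = 10 = K
  L(11) - Y(24) = 13 = N
  G(6) - S(18) = 14 = O
  V(21) - I(8) = 13 = N
  W(22) - U(20) = 2 = C
  C(2) - Y(24) = 4 = E
Plaintext: BLOCKNONCE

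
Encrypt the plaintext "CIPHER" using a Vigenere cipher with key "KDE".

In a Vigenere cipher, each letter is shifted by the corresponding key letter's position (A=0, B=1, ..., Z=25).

Step 1: Repeat key to match plaintext length:
  Plaintext: CIPHER
  Key:       KDEKDE
Step 2: Encrypt each letter:
  C(2) + K(10) = (2+10) mod 26 = 12 = M
  I(8) + D(3) = (8+3) mod 26 = 11 = L
  P(15) + E(4) = (15+4) mod 26 = 19 = T
  H(7) + K(10) = (7+10) mod 26 = 17 = R
  E(4) + D(3) = (4+3) mod 26 = 7 = H
  R(17) + E(4) = (17+4) mod 26 = 21 = V
Ciphertext: MLTRHV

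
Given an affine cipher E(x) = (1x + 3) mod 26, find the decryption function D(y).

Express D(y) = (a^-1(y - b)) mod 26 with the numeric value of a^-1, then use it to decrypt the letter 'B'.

Step 1: Find a^-1, the modular inverse of 1 mod 26.
Step 2: We need 1 * a^-1 = 1 (mod 26).
Step 3: 1 * 1 = 1 = 0 * 26 + 1, so a^-1 = 1.
Step 4: D(y) = 1(y - 3) mod 26.
Step 5: Apply to 'B' (y = 1): D(1) = 1 * (1 - 3) mod 26 = 1 * -2 mod 26 = 24 -> 'Y'.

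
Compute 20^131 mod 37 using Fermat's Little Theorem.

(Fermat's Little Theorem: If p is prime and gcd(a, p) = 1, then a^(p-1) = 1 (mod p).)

Step 1: Since 37 is prime, by Fermat's Little Theorem: 20^36 = 1 (mod 37).
Step 2: Reduce exponent: 131 mod 36 = 23.
Step 3: So 20^131 = 20^23 (mod 37).
Step 4: 20^23 mod 37 = 19.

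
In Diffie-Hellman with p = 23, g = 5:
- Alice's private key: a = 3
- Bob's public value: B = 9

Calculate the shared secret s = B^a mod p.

Step 1: s = B^a mod p = 9^3 mod 23.
  9^1 mod 23 = 9
  9^2 mod 23 = (9 * 9) mod 23 = 12
  9^3 mod 23 = (12 * 9) mod 23 = 16
Result: shared secret = 16.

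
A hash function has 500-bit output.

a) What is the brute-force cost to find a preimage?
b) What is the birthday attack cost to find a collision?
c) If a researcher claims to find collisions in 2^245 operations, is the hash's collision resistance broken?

Step 1: Preimage resistance requires brute-force of 2^500 operations.
Step 2: Collision resistance (birthday bound) = 2^(500/2) = 2^250.
Step 3: The claimed attack costs 2^245 operations.
Step 4: Since 2^245 < 2^250, the claimed attack beats the generic birthday bound, so collision resistance is broken.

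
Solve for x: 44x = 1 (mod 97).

Step 1: We need x such that 44 * x = 1 (mod 97).
Step 2: Using the extended Euclidean algorithm or trial:
  44 * 86 = 3784 = 39 * 97 + 1.
Step 3: Since 3784 mod 97 = 1, the inverse is x = 86.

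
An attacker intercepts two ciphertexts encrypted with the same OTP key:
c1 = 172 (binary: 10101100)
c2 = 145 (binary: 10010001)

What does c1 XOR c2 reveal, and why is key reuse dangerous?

Step 1: c1 XOR c2 = (m1 XOR k) XOR (m2 XOR k).
Step 2: By XOR associativity/commutativity: = m1 XOR m2 XOR k XOR k = m1 XOR m2.
Step 3: 10101100 XOR 10010001 = 00111101 = 61.
Step 4: The key cancels out! An attacker learns m1 XOR m2 = 61, revealing the relationship between plaintexts.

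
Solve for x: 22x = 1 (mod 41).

Step 1: We need x such that 22 * x = 1 (mod 41).
Step 2: Using the extended Euclidean algorithm or trial:
  22 * 28 = 616 = 15 * 41 + 1.
Step 3: Since 616 mod 41 = 1, the inverse is x = 28.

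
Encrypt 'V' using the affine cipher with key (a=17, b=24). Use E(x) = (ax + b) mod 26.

Step 1: Convert 'V' to number: x = 21.
Step 2: E(21) = (17 * 21 + 24) mod 26 = 381 mod 26 = 17.
Step 3: Convert 17 back to letter: R.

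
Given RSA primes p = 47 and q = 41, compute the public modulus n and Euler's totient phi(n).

Step 1: n = p * q = 47 * 41 = 1927.
Step 2: phi(n) = (p-1)(q-1) = 46 * 40 = 1840.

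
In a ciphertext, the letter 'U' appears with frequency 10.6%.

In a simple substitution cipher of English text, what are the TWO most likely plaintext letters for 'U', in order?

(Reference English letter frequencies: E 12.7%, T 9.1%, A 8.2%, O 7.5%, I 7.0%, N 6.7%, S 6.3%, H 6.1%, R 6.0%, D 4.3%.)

Step 1: Observed frequency of 'U' is 10.6%.
Step 2: Compute distances to each reference frequency and sort:
  T (9.1%): difference = 1.5% <-- BEST
  E (12.7%): difference = 2.1% <-- RUNNER-UP
  A (8.2%): difference = 2.4%
  O (7.5%): difference = 3.1%
  I (7.0%): difference = 3.6%
Step 3: Most likely is 'T' (9.1%, diff 1.5%); second most likely is 'E' (12.7%, diff 2.1%).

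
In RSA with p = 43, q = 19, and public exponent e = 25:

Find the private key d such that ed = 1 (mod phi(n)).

Step 1: n = 43 * 19 = 817.
Step 2: phi(n) = 42 * 18 = 756.
Step 3: Find d such that 25 * d = 1 (mod 756).
Step 4: d = 25^(-1) mod 756 = 121.
Verification: 25 * 121 = 3025 = 4 * 756 + 1.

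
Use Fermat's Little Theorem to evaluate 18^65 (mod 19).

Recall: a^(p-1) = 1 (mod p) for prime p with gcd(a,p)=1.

Step 1: Since 19 is prime, by Fermat's Little Theorem: 18^18 = 1 (mod 19).
Step 2: Reduce exponent: 65 mod 18 = 11.
Step 3: So 18^65 = 18^11 (mod 19).
Step 4: 18^11 mod 19 = 18.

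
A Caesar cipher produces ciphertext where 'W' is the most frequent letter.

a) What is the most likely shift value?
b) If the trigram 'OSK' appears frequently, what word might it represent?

Step 1: In English, 'E' is the most frequent letter (12.7%).
Step 2: The most frequent ciphertext letter is 'W' (position 22).
Step 3: Shift = (22 - 4) mod 26 = 18.
Step 4: Decrypt 'OSK' by shifting back 18:
  O -> W
  S -> A
  K -> S
Step 5: 'OSK' decrypts to 'WAS'.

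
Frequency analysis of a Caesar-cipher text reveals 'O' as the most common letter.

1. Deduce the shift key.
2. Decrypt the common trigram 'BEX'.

Step 1: In English, 'E' is the most frequent letter (12.7%).
Step 2: The most frequent ciphertext letter is 'O' (position 14).
Step 3: Shift = (14 - 4) mod 26 = 10.
Step 4: Decrypt 'BEX' by shifting back 10:
  B -> R
  E -> U
  X -> N
Step 5: 'BEX' decrypts to 'RUN'.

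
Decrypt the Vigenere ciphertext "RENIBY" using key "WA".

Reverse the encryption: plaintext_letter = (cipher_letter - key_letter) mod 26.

Step 1: Extend key: WAWAWA
Step 2: Decrypt each letter (c - k) mod 26:
  R(17) - W(22) = (17-22) mod 26 = 21 = V
  E(4) - A(0) = (4-0) mod 26 = 4 = E
  N(13) - W(22) = (13-22) mod 26 = 17 = R
  I(8) - A(0) = (8-0) mod 26 = 8 = I
  B(1) - W(22) = (1-22) mod 26 = 5 = F
  Y(24) - A(0) = (24-0) mod 26 = 24 = Y
Plaintext: VERIFY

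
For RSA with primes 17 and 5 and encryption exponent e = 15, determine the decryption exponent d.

Step 1: n = 17 * 5 = 85.
Step 2: phi(n) = 16 * 4 = 64.
Step 3: Find d such that 15 * d = 1 (mod 64).
Step 4: d = 15^(-1) mod 64 = 47.
Verification: 15 * 47 = 705 = 11 * 64 + 1.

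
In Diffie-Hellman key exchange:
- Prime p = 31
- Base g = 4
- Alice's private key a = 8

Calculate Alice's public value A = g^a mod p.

Step 1: A = g^a mod p = 4^8 mod 31.
  4^1 mod 31 = 4
  4^2 mod 31 = (4 * 4) mod 31 = 16
  4^3 mod 31 = (16 * 4) mod 31 = 2
  4^4 mod 31 = (2 * 4) mod 31 = 8
  4^5 mod 31 = (8 * 4) mod 31 = 1
  4^6 mod 31 = (1 * 4) mod 31 = 4
  4^7 mod 31 = (4 * 4) mod 31 = 16
  4^8 mod 31 = (16 * 4) mod 31 = 2
Result: A = 2.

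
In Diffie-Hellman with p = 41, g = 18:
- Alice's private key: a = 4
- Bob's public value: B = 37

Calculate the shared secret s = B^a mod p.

Step 1: s = B^a mod p = 37^4 mod 41.
  37^1 mod 41 = 37
  37^2 mod 41 = (37 * 37) mod 41 = 16
  37^3 mod 41 = (16 * 37) mod 41 = 18
  37^4 mod 41 = (18 * 37) mod 41 = 10
Result: shared secret = 10.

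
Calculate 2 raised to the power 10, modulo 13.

Step 1: Compute 2^10 mod 13 step by step, reducing modulo 13 at each step.
  2^1 mod 13 = 2
  2^2 mod 13 = (2 * 2) mod 13 = 4
  2^3 mod 13 = (4 * 2) mod 13 = 8
  2^4 mod 13 = (8 * 2) mod 13 = 3
  2^5 mod 13 = (3 * 2) mod 13 = 6
  2^6 mod 13 = (6 * 2) mod 13 = 12
  2^7 mod 13 = (12 * 2) mod 13 = 11
  2^8 mod 13 = (11 * 2) mod 13 = 9
  2^9 mod 13 = (9 * 2) mod 13 = 5
  2^10 mod 13 = (5 * 2) mod 13 = 10
Step 2: Result = 10.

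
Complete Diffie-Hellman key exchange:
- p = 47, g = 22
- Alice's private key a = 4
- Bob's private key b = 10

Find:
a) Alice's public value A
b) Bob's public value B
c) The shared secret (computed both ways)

Step 1: A = g^a mod p = 22^4 mod 47 = 8.
Step 2: B = g^b mod p = 22^10 mod 47 = 3.
Step 3: Alice computes s = B^a mod p = 3^4 mod 47 = 34.
Step 4: Bob computes s = A^b mod p = 8^10 mod 47 = 34.
Both sides agree: shared secret = 34.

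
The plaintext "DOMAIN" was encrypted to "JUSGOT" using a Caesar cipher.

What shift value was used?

Step 1: Compare first letters: D (position 3) -> J (position 9).
Step 2: Shift = (9 - 3) mod 26 = 6.
The shift value is 6.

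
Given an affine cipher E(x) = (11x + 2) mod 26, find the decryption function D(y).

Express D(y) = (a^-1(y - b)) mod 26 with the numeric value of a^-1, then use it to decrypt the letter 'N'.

Step 1: Find a^-1, the modular inverse of 11 mod 26.
Step 2: We need 11 * a^-1 = 1 (mod 26).
Step 3: 11 * 19 = 209 = 8 * 26 + 1, so a^-1 = 19.
Step 4: D(y) = 19(y - 2) mod 26.
Step 5: Apply to 'N' (y = 13): D(13) = 19 * (13 - 2) mod 26 = 19 * 11 mod 26 = 1 -> 'B'.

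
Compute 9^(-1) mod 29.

Step 1: We need x such that 9 * x = 1 (mod 29).
Step 2: Using the extended Euclidean algorithm or trial:
  9 * 13 = 117 = 4 * 29 + 1.
Step 3: Since 117 mod 29 = 1, the inverse is x = 13.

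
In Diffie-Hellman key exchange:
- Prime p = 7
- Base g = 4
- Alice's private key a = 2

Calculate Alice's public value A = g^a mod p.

Step 1: A = g^a mod p = 4^2 mod 7.
  4^1 mod 7 = 4
  4^2 mod 7 = (4 * 4) mod 7 = 2
Result: A = 2.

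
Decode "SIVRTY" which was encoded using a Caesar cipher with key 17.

Step 1: Reverse the shift by subtracting 17 from each letter position.
  S (position 18) -> position (18-17) mod 26 = 1 -> B
  I (position 8) -> position (8-17) mod 26 = 17 -> R
  V (position 21) -> position (21-17) mod 26 = 4 -> E
  R (position 17) -> position (17-17) mod 26 = 0 -> A
  T (position 19) -> position (19-17) mod 26 = 2 -> C
  Y (position 24) -> position (24-17) mod 26 = 7 -> H
Decrypted message: BREACH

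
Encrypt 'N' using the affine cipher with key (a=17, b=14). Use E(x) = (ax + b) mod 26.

Step 1: Convert 'N' to number: x = 13.
Step 2: E(13) = (17 * 13 + 14) mod 26 = 235 mod 26 = 1.
Step 3: Convert 1 back to letter: B.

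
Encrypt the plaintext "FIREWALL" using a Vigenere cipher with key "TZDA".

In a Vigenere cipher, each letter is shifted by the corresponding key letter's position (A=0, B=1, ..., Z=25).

Step 1: Repeat key to match plaintext length:
  Plaintext: FIREWALL
  Key:       TZDATZDA
Step 2: Encrypt each letter:
  F(5) + T(19) = (5+19) mod 26 = 24 = Y
  I(8) + Z(25) = (8+25) mod 26 = 7 = H
  R(17) + D(3) = (17+3) mod 26 = 20 = U
  E(4) + A(0) = (4+0) mod 26 = 4 = E
  W(22) + T(19) = (22+19) mod 26 = 15 = P
  A(0) + Z(25) = (0+25) mod 26 = 25 = Z
  L(11) + D(3) = (11+3) mod 26 = 14 = O
  L(11) + A(0) = (11+0) mod 26 = 11 = L
Ciphertext: YHUEPZOL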